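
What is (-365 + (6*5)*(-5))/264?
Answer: -515/264 ≈ -1.9508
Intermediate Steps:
(-365 + (6*5)*(-5))/264 = (-365 + 30*(-5))*(1/264) = (-365 - 150)*(1/264) = -515*1/264 = -515/264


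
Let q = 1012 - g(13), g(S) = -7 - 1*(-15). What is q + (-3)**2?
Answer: 1013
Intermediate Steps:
g(S) = 8 (g(S) = -7 + 15 = 8)
q = 1004 (q = 1012 - 1*8 = 1012 - 8 = 1004)
q + (-3)**2 = 1004 + (-3)**2 = 1004 + 9 = 1013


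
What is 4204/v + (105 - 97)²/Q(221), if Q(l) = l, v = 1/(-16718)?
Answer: -15532426248/221 ≈ -7.0282e+7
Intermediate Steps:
v = -1/16718 ≈ -5.9816e-5
4204/v + (105 - 97)²/Q(221) = 4204/(-1/16718) + (105 - 97)²/221 = 4204*(-16718) + 8²*(1/221) = -70282472 + 64*(1/221) = -70282472 + 64/221 = -15532426248/221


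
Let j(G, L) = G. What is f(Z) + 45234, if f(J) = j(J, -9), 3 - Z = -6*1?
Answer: 45243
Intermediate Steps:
Z = 9 (Z = 3 - (-6) = 3 - 1*(-6) = 3 + 6 = 9)
f(J) = J
f(Z) + 45234 = 9 + 45234 = 45243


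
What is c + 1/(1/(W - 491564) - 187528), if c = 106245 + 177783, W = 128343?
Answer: 19346313778328071/68114107689 ≈ 2.8403e+5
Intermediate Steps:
c = 284028
c + 1/(1/(W - 491564) - 187528) = 284028 + 1/(1/(128343 - 491564) - 187528) = 284028 + 1/(1/(-363221) - 187528) = 284028 + 1/(-1/363221 - 187528) = 284028 + 1/(-68114107689/363221) = 284028 - 363221/68114107689 = 19346313778328071/68114107689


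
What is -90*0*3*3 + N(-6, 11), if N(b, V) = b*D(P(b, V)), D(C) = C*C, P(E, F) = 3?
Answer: -54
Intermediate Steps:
D(C) = C²
N(b, V) = 9*b (N(b, V) = b*3² = b*9 = 9*b)
-90*0*3*3 + N(-6, 11) = -90*0*3*3 + 9*(-6) = -0*3 - 54 = -90*0 - 54 = 0 - 54 = -54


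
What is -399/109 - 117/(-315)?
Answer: -12548/3815 ≈ -3.2891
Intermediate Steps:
-399/109 - 117/(-315) = -399*1/109 - 117*(-1/315) = -399/109 + 13/35 = -12548/3815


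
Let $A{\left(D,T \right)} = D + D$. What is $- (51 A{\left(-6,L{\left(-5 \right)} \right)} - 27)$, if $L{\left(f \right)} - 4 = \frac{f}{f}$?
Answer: $639$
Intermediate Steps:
$L{\left(f \right)} = 5$ ($L{\left(f \right)} = 4 + \frac{f}{f} = 4 + 1 = 5$)
$A{\left(D,T \right)} = 2 D$
$- (51 A{\left(-6,L{\left(-5 \right)} \right)} - 27) = - (51 \cdot 2 \left(-6\right) - 27) = - (51 \left(-12\right) - 27) = - (-612 - 27) = \left(-1\right) \left(-639\right) = 639$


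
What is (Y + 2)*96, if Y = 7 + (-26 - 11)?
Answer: -2688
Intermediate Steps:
Y = -30 (Y = 7 - 37 = -30)
(Y + 2)*96 = (-30 + 2)*96 = -28*96 = -2688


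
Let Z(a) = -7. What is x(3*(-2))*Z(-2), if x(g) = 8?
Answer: -56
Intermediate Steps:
x(3*(-2))*Z(-2) = 8*(-7) = -56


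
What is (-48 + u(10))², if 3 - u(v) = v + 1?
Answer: 3136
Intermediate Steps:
u(v) = 2 - v (u(v) = 3 - (v + 1) = 3 - (1 + v) = 3 + (-1 - v) = 2 - v)
(-48 + u(10))² = (-48 + (2 - 1*10))² = (-48 + (2 - 10))² = (-48 - 8)² = (-56)² = 3136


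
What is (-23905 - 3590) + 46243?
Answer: 18748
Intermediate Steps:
(-23905 - 3590) + 46243 = -27495 + 46243 = 18748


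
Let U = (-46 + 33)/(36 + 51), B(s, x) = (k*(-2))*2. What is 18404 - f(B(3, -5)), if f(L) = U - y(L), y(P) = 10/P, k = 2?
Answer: 6404209/348 ≈ 18403.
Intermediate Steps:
B(s, x) = -8 (B(s, x) = (2*(-2))*2 = -4*2 = -8)
U = -13/87 ≈ -0.14943
f(L) = -13/87 - 10/L
18404 - f(B(3, -5)) = 18404 - (-13/87 - 10/(-8)) = 18404 - (-13/87 - 10*(-1/8)) = 18404 - (-13/87 + 5/4) = 18404 - 1*383/348 = 18404 - 383/348 = 6404209/348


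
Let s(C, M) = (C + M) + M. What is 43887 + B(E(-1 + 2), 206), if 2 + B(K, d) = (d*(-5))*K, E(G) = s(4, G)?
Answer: 37705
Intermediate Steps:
s(C, M) = C + 2*M
E(G) = 4 + 2*G
B(K, d) = -2 - 5*K*d (B(K, d) = -2 + (d*(-5))*K = -2 + (-5*d)*K = -2 - 5*K*d)
43887 + B(E(-1 + 2), 206) = 43887 + (-2 - 5*(4 + 2*(-1 + 2))*206) = 43887 + (-2 - 5*(4 + 2*1)*206) = 43887 + (-2 - 5*(4 + 2)*206) = 43887 + (-2 - 5*6*206) = 43887 + (-2 - 6180) = 43887 - 6182 = 37705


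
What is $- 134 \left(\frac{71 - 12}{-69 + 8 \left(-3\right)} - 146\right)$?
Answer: $\frac{1827358}{93} \approx 19649.0$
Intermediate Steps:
$- 134 \left(\frac{71 - 12}{-69 + 8 \left(-3\right)} - 146\right) = - 134 \left(\frac{59}{-69 - 24} - 146\right) = - 134 \left(\frac{59}{-93} - 146\right) = - 134 \left(59 \left(- \frac{1}{93}\right) - 146\right) = - 134 \left(- \frac{59}{93} - 146\right) = \left(-134\right) \left(- \frac{13637}{93}\right) = \frac{1827358}{93}$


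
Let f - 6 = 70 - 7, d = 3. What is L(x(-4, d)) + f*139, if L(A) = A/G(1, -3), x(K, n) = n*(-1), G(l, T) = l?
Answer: 9588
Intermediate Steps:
x(K, n) = -n
L(A) = A (L(A) = A/1 = A*1 = A)
f = 69 (f = 6 + (70 - 7) = 6 + 63 = 69)
L(x(-4, d)) + f*139 = -1*3 + 69*139 = -3 + 9591 = 9588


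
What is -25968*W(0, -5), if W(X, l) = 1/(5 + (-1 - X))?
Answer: -6492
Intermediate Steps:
W(X, l) = 1/(4 - X)
-25968*W(0, -5) = -(-25968)/(-4 + 0) = -(-25968)/(-4) = -(-25968)*(-1)/4 = -25968*1/4 = -6492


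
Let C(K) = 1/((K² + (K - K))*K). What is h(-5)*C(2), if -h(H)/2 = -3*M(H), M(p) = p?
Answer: -15/4 ≈ -3.7500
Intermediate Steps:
h(H) = 6*H (h(H) = -(-6)*H = 6*H)
C(K) = K⁻³ (C(K) = 1/((K² + 0)*K) = 1/((K²)*K) = 1/(K²*K) = K⁻³)
h(-5)*C(2) = (6*(-5))/2³ = -30*⅛ = -15/4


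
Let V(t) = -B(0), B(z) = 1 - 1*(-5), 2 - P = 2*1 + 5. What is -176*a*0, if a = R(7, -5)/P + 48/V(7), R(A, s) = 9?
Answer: 0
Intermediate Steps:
P = -5 (P = 2 - (2*1 + 5) = 2 - (2 + 5) = 2 - 1*7 = 2 - 7 = -5)
B(z) = 6 (B(z) = 1 + 5 = 6)
V(t) = -6 (V(t) = -1*6 = -6)
a = -49/5 (a = 9/(-5) + 48/(-6) = 9*(-⅕) + 48*(-⅙) = -9/5 - 8 = -49/5 ≈ -9.8000)
-176*a*0 = -176*(-49/5)*0 = (8624/5)*0 = 0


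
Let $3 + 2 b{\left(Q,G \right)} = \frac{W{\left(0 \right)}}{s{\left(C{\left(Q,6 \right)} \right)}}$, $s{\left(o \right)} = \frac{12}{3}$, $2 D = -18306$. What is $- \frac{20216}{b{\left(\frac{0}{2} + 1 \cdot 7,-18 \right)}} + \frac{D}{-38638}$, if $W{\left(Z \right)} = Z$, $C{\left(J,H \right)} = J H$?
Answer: $\frac{1562239075}{115914} \approx 13478.0$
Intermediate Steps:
$C{\left(J,H \right)} = H J$
$D = -9153$ ($D = \frac{1}{2} \left(-18306\right) = -9153$)
$s{\left(o \right)} = 4$ ($s{\left(o \right)} = 12 \cdot \frac{1}{3} = 4$)
$b{\left(Q,G \right)} = - \frac{3}{2}$ ($b{\left(Q,G \right)} = - \frac{3}{2} + \frac{0 \cdot \frac{1}{4}}{2} = - \frac{3}{2} + \frac{1}{2} \cdot 0 = - \frac{3}{2} + 0 = - \frac{3}{2}$)
$- \frac{20216}{b{\left(\frac{0}{2} + 1 \cdot 7,-18 \right)}} + \frac{D}{-38638} = - \frac{20216}{- \frac{3}{2}} - \frac{9153}{-38638} = \left(-20216\right) \left(- \frac{2}{3}\right) - - \frac{9153}{38638} = \frac{40432}{3} + \frac{9153}{38638} = \frac{1562239075}{115914}$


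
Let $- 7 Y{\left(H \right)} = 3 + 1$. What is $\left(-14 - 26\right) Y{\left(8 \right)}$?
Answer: $\frac{160}{7} \approx 22.857$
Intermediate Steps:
$Y{\left(H \right)} = - \frac{4}{7}$ ($Y{\left(H \right)} = - \frac{3 + 1}{7} = \left(- \frac{1}{7}\right) 4 = - \frac{4}{7}$)
$\left(-14 - 26\right) Y{\left(8 \right)} = \left(-14 - 26\right) \left(- \frac{4}{7}\right) = \left(-40\right) \left(- \frac{4}{7}\right) = \frac{160}{7}$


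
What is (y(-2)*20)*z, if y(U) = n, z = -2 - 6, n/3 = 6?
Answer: -2880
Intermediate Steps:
n = 18 (n = 3*6 = 18)
z = -8
y(U) = 18
(y(-2)*20)*z = (18*20)*(-8) = 360*(-8) = -2880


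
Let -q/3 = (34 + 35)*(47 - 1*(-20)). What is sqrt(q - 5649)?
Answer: I*sqrt(19518) ≈ 139.71*I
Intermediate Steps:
q = -13869 (q = -3*(34 + 35)*(47 - 1*(-20)) = -207*(47 + 20) = -207*67 = -3*4623 = -13869)
sqrt(q - 5649) = sqrt(-13869 - 5649) = sqrt(-19518) = I*sqrt(19518)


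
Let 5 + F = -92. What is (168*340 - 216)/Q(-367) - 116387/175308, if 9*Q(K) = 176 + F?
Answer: 89772343315/13849332 ≈ 6482.1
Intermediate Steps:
F = -97 (F = -5 - 92 = -97)
Q(K) = 79/9 (Q(K) = (176 - 97)/9 = (1/9)*79 = 79/9)
(168*340 - 216)/Q(-367) - 116387/175308 = (168*340 - 216)/(79/9) - 116387/175308 = (57120 - 216)*(9/79) - 116387*1/175308 = 56904*(9/79) - 116387/175308 = 512136/79 - 116387/175308 = 89772343315/13849332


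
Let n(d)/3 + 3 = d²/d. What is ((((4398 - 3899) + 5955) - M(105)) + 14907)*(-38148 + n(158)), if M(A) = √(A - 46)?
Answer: -804946563 + 37683*√59 ≈ -8.0466e+8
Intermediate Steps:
M(A) = √(-46 + A)
n(d) = -9 + 3*d (n(d) = -9 + 3*(d²/d) = -9 + 3*d)
((((4398 - 3899) + 5955) - M(105)) + 14907)*(-38148 + n(158)) = ((((4398 - 3899) + 5955) - √(-46 + 105)) + 14907)*(-38148 + (-9 + 3*158)) = (((499 + 5955) - √59) + 14907)*(-38148 + (-9 + 474)) = ((6454 - √59) + 14907)*(-38148 + 465) = (21361 - √59)*(-37683) = -804946563 + 37683*√59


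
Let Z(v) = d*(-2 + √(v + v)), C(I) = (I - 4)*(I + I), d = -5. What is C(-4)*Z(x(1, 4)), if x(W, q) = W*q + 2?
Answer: 640 - 640*√3 ≈ -468.51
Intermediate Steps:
x(W, q) = 2 + W*q
C(I) = 2*I*(-4 + I) (C(I) = (-4 + I)*(2*I) = 2*I*(-4 + I))
Z(v) = 10 - 5*√2*√v (Z(v) = -5*(-2 + √(v + v)) = -5*(-2 + √(2*v)) = -5*(-2 + √2*√v) = 10 - 5*√2*√v)
C(-4)*Z(x(1, 4)) = (2*(-4)*(-4 - 4))*(10 - 5*√2*√(2 + 1*4)) = (2*(-4)*(-8))*(10 - 5*√2*√(2 + 4)) = 64*(10 - 5*√2*√6) = 64*(10 - 10*√3) = 640 - 640*√3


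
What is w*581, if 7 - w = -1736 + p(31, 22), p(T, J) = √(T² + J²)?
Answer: 1012683 - 9877*√5 ≈ 9.9060e+5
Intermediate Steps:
p(T, J) = √(J² + T²)
w = 1743 - 17*√5 (w = 7 - (-1736 + √(22² + 31²)) = 7 - (-1736 + √(484 + 961)) = 7 - (-1736 + √1445) = 7 - (-1736 + 17*√5) = 7 + (1736 - 17*√5) = 1743 - 17*√5 ≈ 1705.0)
w*581 = (1743 - 17*√5)*581 = 1012683 - 9877*√5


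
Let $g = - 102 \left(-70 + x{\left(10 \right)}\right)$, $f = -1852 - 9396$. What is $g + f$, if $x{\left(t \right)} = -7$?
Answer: $-3394$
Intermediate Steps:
$f = -11248$ ($f = -1852 - 9396 = -11248$)
$g = 7854$ ($g = - 102 \left(-70 - 7\right) = \left(-102\right) \left(-77\right) = 7854$)
$g + f = 7854 - 11248 = -3394$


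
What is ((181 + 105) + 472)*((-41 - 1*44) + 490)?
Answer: 306990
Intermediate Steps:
((181 + 105) + 472)*((-41 - 1*44) + 490) = (286 + 472)*((-41 - 44) + 490) = 758*(-85 + 490) = 758*405 = 306990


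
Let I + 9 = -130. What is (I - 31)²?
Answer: 28900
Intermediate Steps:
I = -139 (I = -9 - 130 = -139)
(I - 31)² = (-139 - 31)² = (-170)² = 28900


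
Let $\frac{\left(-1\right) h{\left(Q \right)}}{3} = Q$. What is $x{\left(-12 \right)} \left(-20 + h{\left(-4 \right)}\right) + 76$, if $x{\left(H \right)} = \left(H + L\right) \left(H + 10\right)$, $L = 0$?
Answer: $-116$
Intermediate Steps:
$h{\left(Q \right)} = - 3 Q$
$x{\left(H \right)} = H \left(10 + H\right)$ ($x{\left(H \right)} = \left(H + 0\right) \left(H + 10\right) = H \left(10 + H\right)$)
$x{\left(-12 \right)} \left(-20 + h{\left(-4 \right)}\right) + 76 = - 12 \left(10 - 12\right) \left(-20 - -12\right) + 76 = \left(-12\right) \left(-2\right) \left(-20 + 12\right) + 76 = 24 \left(-8\right) + 76 = -192 + 76 = -116$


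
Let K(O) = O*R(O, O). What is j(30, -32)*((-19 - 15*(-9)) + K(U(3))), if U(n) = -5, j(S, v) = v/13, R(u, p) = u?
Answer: -4512/13 ≈ -347.08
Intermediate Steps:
j(S, v) = v/13 (j(S, v) = v*(1/13) = v/13)
K(O) = O² (K(O) = O*O = O²)
j(30, -32)*((-19 - 15*(-9)) + K(U(3))) = ((1/13)*(-32))*((-19 - 15*(-9)) + (-5)²) = -32*((-19 + 135) + 25)/13 = -32*(116 + 25)/13 = -32/13*141 = -4512/13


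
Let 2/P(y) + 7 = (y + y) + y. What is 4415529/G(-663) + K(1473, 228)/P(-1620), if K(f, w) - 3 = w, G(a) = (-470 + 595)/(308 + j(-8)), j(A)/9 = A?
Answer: 1943595063/250 ≈ 7.7744e+6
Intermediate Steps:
j(A) = 9*A
P(y) = 2/(-7 + 3*y) (P(y) = 2/(-7 + ((y + y) + y)) = 2/(-7 + (2*y + y)) = 2/(-7 + 3*y))
G(a) = 125/236 (G(a) = (-470 + 595)/(308 + 9*(-8)) = 125/(308 - 72) = 125/236)
K(f, w) = 3 + w
4415529/G(-663) + K(1473, 228)/P(-1620) = 4415529/(125/236) + (3 + 228)/((2/(-7 + 3*(-1620)))) = 4415529*(236/125) + 231/((2/(-7 - 4860))) = 1042064844/125 + 231/((2/(-4867))) = 1042064844/125 + 231/((2*(-1/4867))) = 1042064844/125 + 231/(-2/4867) = 1042064844/125 + 231*(-4867/2) = 1042064844/125 - 1124277/2 = 1943595063/250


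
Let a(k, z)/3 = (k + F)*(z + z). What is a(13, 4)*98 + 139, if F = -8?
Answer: 11899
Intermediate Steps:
a(k, z) = 6*z*(-8 + k) (a(k, z) = 3*((k - 8)*(z + z)) = 3*((-8 + k)*(2*z)) = 3*(2*z*(-8 + k)) = 6*z*(-8 + k))
a(13, 4)*98 + 139 = (6*4*(-8 + 13))*98 + 139 = (6*4*5)*98 + 139 = 120*98 + 139 = 11760 + 139 = 11899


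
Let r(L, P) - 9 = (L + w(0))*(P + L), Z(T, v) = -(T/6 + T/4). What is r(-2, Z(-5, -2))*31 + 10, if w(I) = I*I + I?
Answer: 1703/6 ≈ 283.83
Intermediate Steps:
w(I) = I + I**2 (w(I) = I**2 + I = I + I**2)
Z(T, v) = -5*T/12 (Z(T, v) = -(T*(1/6) + T*(1/4)) = -(T/6 + T/4) = -5*T/12)
r(L, P) = 9 + L*(L + P) (r(L, P) = 9 + (L + 0*(1 + 0))*(P + L) = 9 + (L + 0*1)*(L + P) = 9 + (L + 0)*(L + P) = 9 + L*(L + P))
r(-2, Z(-5, -2))*31 + 10 = (9 + (-2)**2 - (-5)*(-5)/6)*31 + 10 = (9 + 4 - 2*25/12)*31 + 10 = (9 + 4 - 25/6)*31 + 10 = (53/6)*31 + 10 = 1643/6 + 10 = 1703/6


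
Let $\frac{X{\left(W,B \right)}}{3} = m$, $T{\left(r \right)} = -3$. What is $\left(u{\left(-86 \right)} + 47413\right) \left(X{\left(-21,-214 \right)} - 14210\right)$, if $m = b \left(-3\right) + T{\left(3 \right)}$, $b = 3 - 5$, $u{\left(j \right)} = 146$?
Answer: $-675385359$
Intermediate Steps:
$b = -2$ ($b = 3 - 5 = -2$)
$m = 3$ ($m = \left(-2\right) \left(-3\right) - 3 = 6 - 3 = 3$)
$X{\left(W,B \right)} = 9$ ($X{\left(W,B \right)} = 3 \cdot 3 = 9$)
$\left(u{\left(-86 \right)} + 47413\right) \left(X{\left(-21,-214 \right)} - 14210\right) = \left(146 + 47413\right) \left(9 - 14210\right) = 47559 \left(-14201\right) = -675385359$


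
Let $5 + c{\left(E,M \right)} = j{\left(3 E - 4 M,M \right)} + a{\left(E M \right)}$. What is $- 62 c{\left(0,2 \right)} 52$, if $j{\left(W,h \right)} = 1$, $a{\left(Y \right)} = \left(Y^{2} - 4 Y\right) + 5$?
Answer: $-3224$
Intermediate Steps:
$a{\left(Y \right)} = 5 + Y^{2} - 4 Y$
$c{\left(E,M \right)} = 1 + E^{2} M^{2} - 4 E M$ ($c{\left(E,M \right)} = -5 + \left(1 + \left(5 + \left(E M\right)^{2} - 4 E M\right)\right) = -5 + \left(1 + \left(5 + E^{2} M^{2} - 4 E M\right)\right) = -5 + \left(6 + E^{2} M^{2} - 4 E M\right) = 1 + E^{2} M^{2} - 4 E M$)
$- 62 c{\left(0,2 \right)} 52 = - 62 \left(1 + 0^{2} \cdot 2^{2} - 0 \cdot 2\right) 52 = - 62 \left(1 + 0 \cdot 4 + 0\right) 52 = - 62 \left(1 + 0 + 0\right) 52 = \left(-62\right) 1 \cdot 52 = \left(-62\right) 52 = -3224$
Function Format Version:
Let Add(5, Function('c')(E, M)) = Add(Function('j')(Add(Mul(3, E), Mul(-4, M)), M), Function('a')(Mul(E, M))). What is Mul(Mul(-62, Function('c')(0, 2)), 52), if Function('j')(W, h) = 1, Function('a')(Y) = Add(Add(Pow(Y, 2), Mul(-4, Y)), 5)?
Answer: -3224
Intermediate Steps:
Function('a')(Y) = Add(5, Pow(Y, 2), Mul(-4, Y))
Function('c')(E, M) = Add(1, Mul(Pow(E, 2), Pow(M, 2)), Mul(-4, E, M)) (Function('c')(E, M) = Add(-5, Add(1, Add(5, Pow(Mul(E, M), 2), Mul(-4, Mul(E, M))))) = Add(-5, Add(1, Add(5, Mul(Pow(E, 2), Pow(M, 2)), Mul(-4, E, M)))) = Add(-5, Add(6, Mul(Pow(E, 2), Pow(M, 2)), Mul(-4, E, M))) = Add(1, Mul(Pow(E, 2), Pow(M, 2)), Mul(-4, E, M)))
Mul(Mul(-62, Function('c')(0, 2)), 52) = Mul(Mul(-62, Add(1, Mul(Pow(0, 2), Pow(2, 2)), Mul(-4, 0, 2))), 52) = Mul(Mul(-62, Add(1, Mul(0, 4), 0)), 52) = Mul(Mul(-62, Add(1, 0, 0)), 52) = Mul(Mul(-62, 1), 52) = Mul(-62, 52) = -3224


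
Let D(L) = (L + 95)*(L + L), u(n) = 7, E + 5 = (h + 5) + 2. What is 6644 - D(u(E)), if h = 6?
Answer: 5216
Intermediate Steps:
E = 8 (E = -5 + ((6 + 5) + 2) = -5 + (11 + 2) = -5 + 13 = 8)
D(L) = 2*L*(95 + L) (D(L) = (95 + L)*(2*L) = 2*L*(95 + L))
6644 - D(u(E)) = 6644 - 2*7*(95 + 7) = 6644 - 2*7*102 = 6644 - 1*1428 = 6644 - 1428 = 5216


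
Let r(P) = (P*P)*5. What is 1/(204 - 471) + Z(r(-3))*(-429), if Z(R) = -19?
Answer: 2176316/267 ≈ 8151.0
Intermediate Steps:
r(P) = 5*P² (r(P) = P²*5 = 5*P²)
1/(204 - 471) + Z(r(-3))*(-429) = 1/(204 - 471) - 19*(-429) = 1/(-267) + 8151 = -1/267 + 8151 = 2176316/267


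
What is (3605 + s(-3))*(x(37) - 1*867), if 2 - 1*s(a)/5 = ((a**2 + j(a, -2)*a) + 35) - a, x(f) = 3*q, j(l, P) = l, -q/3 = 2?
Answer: -2951475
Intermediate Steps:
q = -6 (q = -3*2 = -6)
x(f) = -18 (x(f) = 3*(-6) = -18)
s(a) = -165 - 10*a**2 + 5*a (s(a) = 10 - 5*(((a**2 + a*a) + 35) - a) = 10 - 5*(((a**2 + a**2) + 35) - a) = 10 - 5*((2*a**2 + 35) - a) = 10 - 5*((35 + 2*a**2) - a) = 10 - 5*(35 - a + 2*a**2) = 10 + (-175 - 10*a**2 + 5*a) = -165 - 10*a**2 + 5*a)
(3605 + s(-3))*(x(37) - 1*867) = (3605 + (-165 - 10*(-3)**2 + 5*(-3)))*(-18 - 1*867) = (3605 + (-165 - 10*9 - 15))*(-18 - 867) = (3605 + (-165 - 90 - 15))*(-885) = (3605 - 270)*(-885) = 3335*(-885) = -2951475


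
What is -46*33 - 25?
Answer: -1543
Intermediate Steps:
-46*33 - 25 = -1518 - 25 = -1543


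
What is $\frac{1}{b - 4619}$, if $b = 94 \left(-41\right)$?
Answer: $- \frac{1}{8473} \approx -0.00011802$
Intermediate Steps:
$b = -3854$
$\frac{1}{b - 4619} = \frac{1}{-3854 - 4619} = \frac{1}{-8473} = - \frac{1}{8473}$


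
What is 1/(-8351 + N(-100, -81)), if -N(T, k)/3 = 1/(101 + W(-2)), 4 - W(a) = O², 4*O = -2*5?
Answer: -395/3298657 ≈ -0.00011975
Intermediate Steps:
O = -5/2 (O = (-2*5)/4 = (¼)*(-10) = -5/2 ≈ -2.5000)
W(a) = -9/4 (W(a) = 4 - (-5/2)² = 4 - 1*25/4 = 4 - 25/4 = -9/4)
N(T, k) = -12/395 (N(T, k) = -3/(101 - 9/4) = -3/395/4 = -3*4/395 = -12/395)
1/(-8351 + N(-100, -81)) = 1/(-8351 - 12/395) = 1/(-3298657/395) = -395/3298657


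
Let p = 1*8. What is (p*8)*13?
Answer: 832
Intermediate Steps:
p = 8
(p*8)*13 = (8*8)*13 = 64*13 = 832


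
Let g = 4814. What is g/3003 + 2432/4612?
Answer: 7376366/3462459 ≈ 2.1304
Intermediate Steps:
g/3003 + 2432/4612 = 4814/3003 + 2432/4612 = 4814*(1/3003) + 2432*(1/4612) = 4814/3003 + 608/1153 = 7376366/3462459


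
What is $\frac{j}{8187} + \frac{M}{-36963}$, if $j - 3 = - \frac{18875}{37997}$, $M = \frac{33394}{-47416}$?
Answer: $\frac{29515355382749}{90868838190359652} \approx 0.00032481$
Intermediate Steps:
$M = - \frac{16697}{23708}$ ($M = 33394 \left(- \frac{1}{47416}\right) = - \frac{16697}{23708} \approx -0.70428$)
$j = \frac{95116}{37997}$ ($j = 3 - \frac{18875}{37997} = \frac{95116}{37997} \approx 2.5033$)
$\frac{j}{8187} + \frac{M}{-36963} = \frac{95116}{37997 \cdot 8187} - \frac{16697}{23708 \left(-36963\right)} = \frac{95116}{37997} \cdot \frac{1}{8187} - - \frac{16697}{876318804} = \frac{95116}{311081439} + \frac{16697}{876318804} = \frac{29515355382749}{90868838190359652}$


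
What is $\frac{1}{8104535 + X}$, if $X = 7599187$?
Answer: $\frac{1}{15703722} \approx 6.3679 \cdot 10^{-8}$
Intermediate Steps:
$\frac{1}{8104535 + X} = \frac{1}{8104535 + 7599187} = \frac{1}{15703722}$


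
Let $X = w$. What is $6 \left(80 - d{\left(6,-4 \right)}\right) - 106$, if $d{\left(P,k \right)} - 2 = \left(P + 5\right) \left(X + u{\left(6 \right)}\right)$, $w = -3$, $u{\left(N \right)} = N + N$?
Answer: $-232$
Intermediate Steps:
$u{\left(N \right)} = 2 N$
$X = -3$
$d{\left(P,k \right)} = 47 + 9 P$ ($d{\left(P,k \right)} = 2 + \left(P + 5\right) \left(-3 + 2 \cdot 6\right) = 2 + \left(5 + P\right) \left(-3 + 12\right) = 2 + \left(5 + P\right) 9 = 2 + \left(45 + 9 P\right) = 47 + 9 P$)
$6 \left(80 - d{\left(6,-4 \right)}\right) - 106 = 6 \left(80 - \left(47 + 9 \cdot 6\right)\right) - 106 = 6 \left(80 - \left(47 + 54\right)\right) - 106 = 6 \left(80 - 101\right) - 106 = 6 \left(-21\right) - 106 = -126 - 106 = -232$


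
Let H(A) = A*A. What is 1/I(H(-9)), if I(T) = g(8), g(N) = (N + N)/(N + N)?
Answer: 1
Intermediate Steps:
g(N) = 1 (g(N) = (2*N)/((2*N)) = (2*N)*(1/(2*N)) = 1)
H(A) = A²
I(T) = 1
1/I(H(-9)) = 1/1 = 1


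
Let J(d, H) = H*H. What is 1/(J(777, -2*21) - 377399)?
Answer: -1/375635 ≈ -2.6622e-6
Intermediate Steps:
J(d, H) = H**2
1/(J(777, -2*21) - 377399) = 1/((-2*21)**2 - 377399) = 1/((-42)**2 - 377399) = 1/(1764 - 377399) = 1/(-375635) = -1/375635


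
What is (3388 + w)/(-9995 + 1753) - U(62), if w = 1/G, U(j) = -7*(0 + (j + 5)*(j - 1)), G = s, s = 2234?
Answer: 526759305659/18412628 ≈ 28609.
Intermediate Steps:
G = 2234
U(j) = -7*(-1 + j)*(5 + j) (U(j) = -7*(0 + (5 + j)*(-1 + j)) = -7*(0 + (-1 + j)*(5 + j)) = -7*(-1 + j)*(5 + j))
w = 1/2234 ≈ 0.00044763
(3388 + w)/(-9995 + 1753) - U(62) = (3388 + 1/2234)/(-9995 + 1753) - (35 - 28*62 - 7*62²) = (7568793/2234)/(-8242) - (35 - 1736 - 7*3844) = (7568793/2234)*(-1/8242) - (35 - 1736 - 26908) = -7568793/18412628 - 1*(-28609) = -7568793/18412628 + 28609 = 526759305659/18412628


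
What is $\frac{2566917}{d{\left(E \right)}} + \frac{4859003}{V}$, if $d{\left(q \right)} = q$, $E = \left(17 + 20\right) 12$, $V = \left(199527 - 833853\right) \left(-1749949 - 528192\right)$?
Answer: $\frac{618235143774746359}{106936221029484} \approx 5781.3$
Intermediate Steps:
$V = 1445084067966$ ($V = \left(-634326\right) \left(-2278141\right) = 1445084067966$)
$E = 444$ ($E = 37 \cdot 12 = 444$)
$\frac{2566917}{d{\left(E \right)}} + \frac{4859003}{V} = \frac{2566917}{444} + \frac{4859003}{1445084067966} = 2566917 \cdot \frac{1}{444} + 4859003 \cdot \frac{1}{1445084067966} = \frac{855639}{148} + \frac{4859003}{1445084067966} = \frac{618235143774746359}{106936221029484}$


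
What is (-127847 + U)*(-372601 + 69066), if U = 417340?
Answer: -87871257755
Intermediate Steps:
(-127847 + U)*(-372601 + 69066) = (-127847 + 417340)*(-372601 + 69066) = 289493*(-303535) = -87871257755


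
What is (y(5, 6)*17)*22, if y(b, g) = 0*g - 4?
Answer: -1496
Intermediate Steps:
y(b, g) = -4 (y(b, g) = 0 - 4 = -4)
(y(5, 6)*17)*22 = -4*17*22 = -68*22 = -1496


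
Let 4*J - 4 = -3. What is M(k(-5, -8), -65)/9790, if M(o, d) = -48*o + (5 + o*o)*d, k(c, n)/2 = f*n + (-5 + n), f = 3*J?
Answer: -92361/9790 ≈ -9.4342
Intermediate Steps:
J = 1/4 (J = 1 + (1/4)*(-3) = 1 - 3/4 = 1/4 ≈ 0.25000)
f = 3/4 (f = 3*(1/4) = 3/4 ≈ 0.75000)
k(c, n) = -10 + 7*n/2 (k(c, n) = 2*(3*n/4 + (-5 + n)) = 2*(-5 + 7*n/4) = -10 + 7*n/2)
M(o, d) = -48*o + d*(5 + o**2) (M(o, d) = -48*o + (5 + o**2)*d = -48*o + d*(5 + o**2))
M(k(-5, -8), -65)/9790 = (-48*(-10 + (7/2)*(-8)) + 5*(-65) - 65*(-10 + (7/2)*(-8))**2)/9790 = (-48*(-10 - 28) - 325 - 65*(-10 - 28)**2)*(1/9790) = (-48*(-38) - 325 - 65*(-38)**2)*(1/9790) = (1824 - 325 - 65*1444)*(1/9790) = (1824 - 325 - 93860)*(1/9790) = -92361*1/9790 = -92361/9790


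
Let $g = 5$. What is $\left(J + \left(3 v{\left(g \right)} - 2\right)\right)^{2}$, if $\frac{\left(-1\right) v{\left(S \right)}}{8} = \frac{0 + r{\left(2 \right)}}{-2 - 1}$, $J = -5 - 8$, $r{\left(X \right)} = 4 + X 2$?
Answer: $2401$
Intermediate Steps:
$r{\left(X \right)} = 4 + 2 X$
$J = -13$ ($J = -5 - 8 = -13$)
$v{\left(S \right)} = \frac{64}{3}$ ($v{\left(S \right)} = - 8 \frac{0 + \left(4 + 2 \cdot 2\right)}{-2 - 1} = - 8 \frac{0 + \left(4 + 4\right)}{-3} = - 8 \left(0 + 8\right) \left(- \frac{1}{3}\right) = - 8 \cdot 8 \left(- \frac{1}{3}\right) = \left(-8\right) \left(- \frac{8}{3}\right) = \frac{64}{3}$)
$\left(J + \left(3 v{\left(g \right)} - 2\right)\right)^{2} = \left(-13 + \left(3 \cdot \frac{64}{3} - 2\right)\right)^{2} = \left(-13 + \left(64 - 2\right)\right)^{2} = \left(-13 + 62\right)^{2} = 49^{2} = 2401$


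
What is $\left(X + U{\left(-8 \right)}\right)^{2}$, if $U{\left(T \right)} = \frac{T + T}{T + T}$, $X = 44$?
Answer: $2025$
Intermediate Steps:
$U{\left(T \right)} = 1$ ($U{\left(T \right)} = \frac{2 T}{2 T} = 2 T \frac{1}{2 T} = 1$)
$\left(X + U{\left(-8 \right)}\right)^{2} = \left(44 + 1\right)^{2} = 45^{2} = 2025$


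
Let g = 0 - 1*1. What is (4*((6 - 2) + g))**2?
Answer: 144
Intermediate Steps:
g = -1 (g = 0 - 1 = -1)
(4*((6 - 2) + g))**2 = (4*((6 - 2) - 1))**2 = (4*(4 - 1))**2 = (4*3)**2 = 12**2 = 144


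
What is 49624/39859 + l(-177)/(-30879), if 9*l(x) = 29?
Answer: 13789899553/11077254549 ≈ 1.2449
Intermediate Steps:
l(x) = 29/9 (l(x) = (1/9)*29 = 29/9)
49624/39859 + l(-177)/(-30879) = 49624/39859 + (29/9)/(-30879) = 49624*(1/39859) + (29/9)*(-1/30879) = 49624/39859 - 29/277911 = 13789899553/11077254549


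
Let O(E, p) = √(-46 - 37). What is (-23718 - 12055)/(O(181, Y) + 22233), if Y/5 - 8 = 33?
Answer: -795341109/494306372 + 35773*I*√83/494306372 ≈ -1.609 + 0.00065932*I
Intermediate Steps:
Y = 205 (Y = 40 + 5*33 = 40 + 165 = 205)
O(E, p) = I*√83 (O(E, p) = √(-83) = I*√83)
(-23718 - 12055)/(O(181, Y) + 22233) = (-23718 - 12055)/(I*√83 + 22233) = -35773/(22233 + I*√83)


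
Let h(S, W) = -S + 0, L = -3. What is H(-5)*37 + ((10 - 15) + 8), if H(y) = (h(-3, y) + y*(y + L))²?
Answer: 68416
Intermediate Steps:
h(S, W) = -S
H(y) = (3 + y*(-3 + y))² (H(y) = (-1*(-3) + y*(y - 3))² = (3 + y*(-3 + y))²)
H(-5)*37 + ((10 - 15) + 8) = (3 + (-5)² - 3*(-5))²*37 + ((10 - 15) + 8) = (3 + 25 + 15)²*37 + (-5 + 8) = 43²*37 + 3 = 1849*37 + 3 = 68413 + 3 = 68416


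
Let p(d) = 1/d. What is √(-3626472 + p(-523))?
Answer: I*√991945260211/523 ≈ 1904.3*I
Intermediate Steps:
√(-3626472 + p(-523)) = √(-3626472 + 1/(-523)) = √(-3626472 - 1/523) = √(-1896644857/523) = I*√991945260211/523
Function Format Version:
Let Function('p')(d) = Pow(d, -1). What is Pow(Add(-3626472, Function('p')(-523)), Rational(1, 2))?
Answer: Mul(Rational(1, 523), I, Pow(991945260211, Rational(1, 2))) ≈ Mul(1904.3, I)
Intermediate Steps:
Pow(Add(-3626472, Function('p')(-523)), Rational(1, 2)) = Pow(Add(-3626472, Pow(-523, -1)), Rational(1, 2)) = Pow(Add(-3626472, Rational(-1, 523)), Rational(1, 2)) = Pow(Rational(-1896644857, 523), Rational(1, 2)) = Mul(Rational(1, 523), I, Pow(991945260211, Rational(1, 2)))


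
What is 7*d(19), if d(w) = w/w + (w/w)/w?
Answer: 140/19 ≈ 7.3684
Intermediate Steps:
d(w) = 1 + 1/w
7*d(19) = 7*((1 + 19)/19) = 7*((1/19)*20) = 7*(20/19) = 140/19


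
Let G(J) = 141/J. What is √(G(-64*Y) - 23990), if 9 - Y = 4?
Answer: I*√38384705/40 ≈ 154.89*I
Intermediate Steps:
Y = 5 (Y = 9 - 1*4 = 9 - 4 = 5)
√(G(-64*Y) - 23990) = √(141/((-64*5)) - 23990) = √(141/(-320) - 23990) = √(141*(-1/320) - 23990) = √(-141/320 - 23990) = √(-7676941/320) = I*√38384705/40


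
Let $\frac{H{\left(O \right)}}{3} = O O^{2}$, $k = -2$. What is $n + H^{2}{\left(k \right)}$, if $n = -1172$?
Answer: $-596$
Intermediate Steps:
$H{\left(O \right)} = 3 O^{3}$ ($H{\left(O \right)} = 3 O O^{2} = 3 O^{3}$)
$n + H^{2}{\left(k \right)} = -1172 + \left(3 \left(-2\right)^{3}\right)^{2} = -1172 + \left(3 \left(-8\right)\right)^{2} = -1172 + \left(-24\right)^{2} = -1172 + 576 = -596$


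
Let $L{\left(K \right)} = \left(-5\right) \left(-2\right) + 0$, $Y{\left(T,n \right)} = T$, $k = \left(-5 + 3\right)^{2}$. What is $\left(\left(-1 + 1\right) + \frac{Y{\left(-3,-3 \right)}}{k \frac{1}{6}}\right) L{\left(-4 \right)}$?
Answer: $-45$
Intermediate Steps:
$k = 4$ ($k = \left(-2\right)^{2} = 4$)
$L{\left(K \right)} = 10$ ($L{\left(K \right)} = 10 + 0 = 10$)
$\left(\left(-1 + 1\right) + \frac{Y{\left(-3,-3 \right)}}{k \frac{1}{6}}\right) L{\left(-4 \right)} = \left(\left(-1 + 1\right) - \frac{3}{4 \cdot \frac{1}{6}}\right) 10 = \left(0 - \frac{3}{4 \cdot \frac{1}{6}}\right) 10 = \left(0 - \frac{3}{\frac{2}{3}}\right) 10 = \left(0 - \frac{9}{2}\right) 10 = \left(- \frac{9}{2}\right) 10 = -45$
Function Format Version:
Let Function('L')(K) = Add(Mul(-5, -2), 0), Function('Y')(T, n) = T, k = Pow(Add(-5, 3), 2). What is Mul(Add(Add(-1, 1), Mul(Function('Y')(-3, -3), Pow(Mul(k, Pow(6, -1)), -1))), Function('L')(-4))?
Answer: -45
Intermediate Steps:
k = 4 (k = Pow(-2, 2) = 4)
Function('L')(K) = 10 (Function('L')(K) = Add(10, 0) = 10)
Mul(Add(Add(-1, 1), Mul(Function('Y')(-3, -3), Pow(Mul(k, Pow(6, -1)), -1))), Function('L')(-4)) = Mul(Add(Add(-1, 1), Mul(-3, Pow(Mul(4, Pow(6, -1)), -1))), 10) = Mul(Add(0, Mul(-3, Pow(Mul(4, Rational(1, 6)), -1))), 10) = Mul(Add(0, Mul(-3, Pow(Rational(2, 3), -1))), 10) = Mul(Add(0, Mul(-3, Rational(3, 2))), 10) = Mul(Add(0, Rational(-9, 2)), 10) = Mul(Rational(-9, 2), 10) = -45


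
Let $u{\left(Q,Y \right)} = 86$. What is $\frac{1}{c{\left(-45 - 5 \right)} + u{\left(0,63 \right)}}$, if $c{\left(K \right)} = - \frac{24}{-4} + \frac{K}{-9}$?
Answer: $\frac{9}{878} \approx 0.010251$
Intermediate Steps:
$c{\left(K \right)} = 6 - \frac{K}{9}$ ($c{\left(K \right)} = \left(-24\right) \left(- \frac{1}{4}\right) + K \left(- \frac{1}{9}\right) = 6 - \frac{K}{9}$)
$\frac{1}{c{\left(-45 - 5 \right)} + u{\left(0,63 \right)}} = \frac{1}{\left(6 - \frac{-45 - 5}{9}\right) + 86} = \frac{1}{\left(6 - - \frac{50}{9}\right) + 86} = \frac{1}{\left(6 + \frac{50}{9}\right) + 86} = \frac{1}{\frac{104}{9} + 86} = \frac{1}{\frac{878}{9}} = \frac{9}{878}$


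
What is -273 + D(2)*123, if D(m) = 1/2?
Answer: -423/2 ≈ -211.50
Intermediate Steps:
D(m) = ½
-273 + D(2)*123 = -273 + (½)*123 = -273 + 123/2 = -423/2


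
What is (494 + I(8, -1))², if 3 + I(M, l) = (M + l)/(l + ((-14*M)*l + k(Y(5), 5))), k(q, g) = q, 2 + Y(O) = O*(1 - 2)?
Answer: 2608247041/10816 ≈ 2.4115e+5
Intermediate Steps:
Y(O) = -2 - O (Y(O) = -2 + O*(1 - 2) = -2 + O*(-1) = -2 - O)
I(M, l) = -3 + (M + l)/(-7 + l - 14*M*l) (I(M, l) = -3 + (M + l)/(l + ((-14*M)*l + (-2 - 1*5))) = -3 + (M + l)/(l + (-14*M*l + (-2 - 5))) = -3 + (M + l)/(l + (-14*M*l - 7)) = -3 + (M + l)/(l + (-7 - 14*M*l)) = -3 + (M + l)/(-7 + l - 14*M*l))
(494 + I(8, -1))² = (494 + (-21 - 1*8 + 2*(-1) - 42*8*(-1))/(7 - 1*(-1) + 14*8*(-1)))² = (494 + (-21 - 8 - 2 + 336)/(7 + 1 - 112))² = (494 + 305/(-104))² = (494 - 1/104*305)² = (494 - 305/104)² = (51071/104)² = 2608247041/10816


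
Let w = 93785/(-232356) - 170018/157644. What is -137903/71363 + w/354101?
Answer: -149056836383247310393/77134797466136839836 ≈ -1.9324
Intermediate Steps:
w = -4524112079/3052460772 (w = 93785*(-1/232356) - 170018*1/157644 = -93785/232356 - 85009/78822 = -4524112079/3052460772 ≈ -1.4821)
-137903/71363 + w/354101 = -137903/71363 - 4524112079/3052460772/354101 = -137903*1/71363 - 4524112079/3052460772*1/354101 = -137903/71363 - 4524112079/1080879411825972 = -149056836383247310393/77134797466136839836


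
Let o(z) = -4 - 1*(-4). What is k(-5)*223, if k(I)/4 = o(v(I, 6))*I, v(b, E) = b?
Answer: 0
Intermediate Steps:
o(z) = 0 (o(z) = -4 + 4 = 0)
k(I) = 0 (k(I) = 4*(0*I) = 4*0 = 0)
k(-5)*223 = 0*223 = 0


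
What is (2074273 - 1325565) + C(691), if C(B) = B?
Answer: 749399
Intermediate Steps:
(2074273 - 1325565) + C(691) = (2074273 - 1325565) + 691 = 748708 + 691 = 749399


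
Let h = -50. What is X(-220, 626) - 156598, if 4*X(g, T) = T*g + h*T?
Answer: -198853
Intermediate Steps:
X(g, T) = -25*T/2 + T*g/4 (X(g, T) = (T*g - 50*T)/4 = (-50*T + T*g)/4 = -25*T/2 + T*g/4)
X(-220, 626) - 156598 = (¼)*626*(-50 - 220) - 156598 = (¼)*626*(-270) - 156598 = -42255 - 156598 = -198853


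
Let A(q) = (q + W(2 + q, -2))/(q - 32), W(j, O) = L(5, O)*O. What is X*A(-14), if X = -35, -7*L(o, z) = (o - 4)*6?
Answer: -215/23 ≈ -9.3478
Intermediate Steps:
L(o, z) = 24/7 - 6*o/7 (L(o, z) = -(o - 4)*6/7 = -(-4 + o)*6/7 = -(-24 + 6*o)/7 = 24/7 - 6*o/7)
W(j, O) = -6*O/7 (W(j, O) = (24/7 - 6/7*5)*O = (24/7 - 30/7)*O = -6*O/7)
A(q) = (12/7 + q)/(-32 + q) (A(q) = (q - 6/7*(-2))/(q - 32) = (q + 12/7)/(-32 + q) = (12/7 + q)/(-32 + q))
X*A(-14) = -35*(12/7 - 14)/(-32 - 14) = -35*(-86)/((-46)*7) = -(-35)*(-86)/(46*7) = -35*43/161 = -215/23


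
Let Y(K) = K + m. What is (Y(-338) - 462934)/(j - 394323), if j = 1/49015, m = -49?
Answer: 22709678815/19327741844 ≈ 1.1750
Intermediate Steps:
j = 1/49015 ≈ 2.0402e-5
Y(K) = -49 + K (Y(K) = K - 49 = -49 + K)
(Y(-338) - 462934)/(j - 394323) = ((-49 - 338) - 462934)/(1/49015 - 394323) = (-387 - 462934)/(-19327741844/49015) = -463321*(-49015/19327741844) = 22709678815/19327741844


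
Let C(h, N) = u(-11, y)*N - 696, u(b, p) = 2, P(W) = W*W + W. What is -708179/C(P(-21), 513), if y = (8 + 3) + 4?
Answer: -708179/330 ≈ -2146.0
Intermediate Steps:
y = 15 (y = 11 + 4 = 15)
P(W) = W + W² (P(W) = W² + W = W + W²)
C(h, N) = -696 + 2*N (C(h, N) = 2*N - 696 = -696 + 2*N)
-708179/C(P(-21), 513) = -708179/(-696 + 2*513) = -708179/(-696 + 1026) = -708179/330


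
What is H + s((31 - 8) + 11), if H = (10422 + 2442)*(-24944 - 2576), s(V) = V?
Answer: -354017246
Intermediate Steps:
H = -354017280 (H = 12864*(-27520) = -354017280)
H + s((31 - 8) + 11) = -354017280 + ((31 - 8) + 11) = -354017280 + (23 + 11) = -354017280 + 34 = -354017246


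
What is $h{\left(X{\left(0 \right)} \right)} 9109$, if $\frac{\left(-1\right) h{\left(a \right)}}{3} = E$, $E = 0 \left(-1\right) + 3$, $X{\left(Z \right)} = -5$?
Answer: $-81981$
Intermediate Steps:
$E = 3$ ($E = 0 + 3 = 3$)
$h{\left(a \right)} = -9$ ($h{\left(a \right)} = \left(-3\right) 3 = -9$)
$h{\left(X{\left(0 \right)} \right)} 9109 = \left(-9\right) 9109 = -81981$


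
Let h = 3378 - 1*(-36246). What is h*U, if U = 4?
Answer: 158496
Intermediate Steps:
h = 39624 (h = 3378 + 36246 = 39624)
h*U = 39624*4 = 158496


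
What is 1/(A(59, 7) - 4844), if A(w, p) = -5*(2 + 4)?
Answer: -1/4874 ≈ -0.00020517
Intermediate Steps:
A(w, p) = -30 (A(w, p) = -5*6 = -30)
1/(A(59, 7) - 4844) = 1/(-30 - 4844) = 1/(-4874) = -1/4874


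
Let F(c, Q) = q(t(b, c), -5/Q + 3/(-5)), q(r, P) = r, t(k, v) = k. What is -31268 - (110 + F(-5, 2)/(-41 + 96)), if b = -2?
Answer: -1725788/55 ≈ -31378.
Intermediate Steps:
F(c, Q) = -2
-31268 - (110 + F(-5, 2)/(-41 + 96)) = -31268 - (110 - 2/(-41 + 96)) = -31268 - (110 - 2/55) = -31268 - 1*6048/55 = -31268 - 6048/55 = -1725788/55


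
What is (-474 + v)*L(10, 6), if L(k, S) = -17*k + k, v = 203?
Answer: 43360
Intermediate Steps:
L(k, S) = -16*k
(-474 + v)*L(10, 6) = (-474 + 203)*(-16*10) = -271*(-160) = 43360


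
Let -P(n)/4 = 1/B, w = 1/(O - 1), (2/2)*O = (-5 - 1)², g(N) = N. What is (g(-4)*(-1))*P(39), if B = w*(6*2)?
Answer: -140/3 ≈ -46.667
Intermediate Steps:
O = 36 (O = (-5 - 1)² = (-6)² = 36)
w = 1/35 (w = 1/(36 - 1) = 1/35 ≈ 0.028571)
B = 12/35 (B = (6*2)/35 = (1/35)*12 = 12/35 ≈ 0.34286)
P(n) = -35/3 (P(n) = -4/12/35 = -4*35/12 = -35/3)
(g(-4)*(-1))*P(39) = -4*(-1)*(-35/3) = 4*(-35/3) = -140/3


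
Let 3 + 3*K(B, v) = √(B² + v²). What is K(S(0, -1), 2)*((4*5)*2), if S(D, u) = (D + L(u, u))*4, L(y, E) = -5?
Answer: -40 + 80*√101/3 ≈ 228.00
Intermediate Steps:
S(D, u) = -20 + 4*D (S(D, u) = (D - 5)*4 = (-5 + D)*4 = -20 + 4*D)
K(B, v) = -1 + √(B² + v²)/3
K(S(0, -1), 2)*((4*5)*2) = (-1 + √((-20 + 4*0)² + 2²)/3)*((4*5)*2) = (-1 + √((-20 + 0)² + 4)/3)*(20*2) = (-1 + √((-20)² + 4)/3)*40 = (-1 + √(400 + 4)/3)*40 = (-1 + √404/3)*40 = (-1 + (2*√101)/3)*40 = (-1 + 2*√101/3)*40 = -40 + 80*√101/3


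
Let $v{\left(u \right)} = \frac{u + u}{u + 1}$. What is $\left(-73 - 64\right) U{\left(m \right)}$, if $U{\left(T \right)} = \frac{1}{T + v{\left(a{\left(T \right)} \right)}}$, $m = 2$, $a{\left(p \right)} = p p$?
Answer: $- \frac{685}{18} \approx -38.056$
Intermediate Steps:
$a{\left(p \right)} = p^{2}$
$v{\left(u \right)} = \frac{2 u}{1 + u}$
$U{\left(T \right)} = \frac{1}{T + \frac{2 T^{2}}{1 + T^{2}}}$
$\left(-73 - 64\right) U{\left(m \right)} = \left(-73 - 64\right) \frac{1 + 2^{2}}{2 \left(1 + 2^{2} + 2 \cdot 2\right)} = - 137 \frac{1 + 4}{2 \left(1 + 4 + 4\right)} = - 137 \cdot \frac{1}{2} \cdot \frac{1}{9} \cdot 5 = \left(-137\right) \frac{5}{18} = - \frac{685}{18}$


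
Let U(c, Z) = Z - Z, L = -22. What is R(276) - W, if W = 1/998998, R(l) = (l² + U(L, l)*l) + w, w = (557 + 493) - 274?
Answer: 76874894095/998998 ≈ 76952.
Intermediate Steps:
U(c, Z) = 0
w = 776 (w = 1050 - 274 = 776)
R(l) = 776 + l² (R(l) = (l² + 0*l) + 776 = (l² + 0) + 776 = l² + 776 = 776 + l²)
W = 1/998998 ≈ 1.0010e-6
R(276) - W = (776 + 276²) - 1*1/998998 = (776 + 76176) - 1/998998 = 76952 - 1/998998 = 76874894095/998998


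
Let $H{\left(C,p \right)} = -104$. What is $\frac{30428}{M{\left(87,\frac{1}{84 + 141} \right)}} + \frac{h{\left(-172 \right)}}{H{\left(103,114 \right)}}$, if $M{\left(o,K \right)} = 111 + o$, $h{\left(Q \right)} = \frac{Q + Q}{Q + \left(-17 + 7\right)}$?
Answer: $\frac{35992067}{234234} \approx 153.66$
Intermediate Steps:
$h{\left(Q \right)} = \frac{2 Q}{-10 + Q}$ ($h{\left(Q \right)} = \frac{2 Q}{Q - 10} = \frac{2 Q}{-10 + Q}$)
$\frac{30428}{M{\left(87,\frac{1}{84 + 141} \right)}} + \frac{h{\left(-172 \right)}}{H{\left(103,114 \right)}} = \frac{30428}{111 + 87} + \frac{2 \left(-172\right) \frac{1}{-10 - 172}}{-104} = \frac{30428}{198} + 2 \left(-172\right) \frac{1}{-182} \left(- \frac{1}{104}\right) = 30428 \cdot \frac{1}{198} + 2 \left(-172\right) \left(- \frac{1}{182}\right) \left(- \frac{1}{104}\right) = \frac{15214}{99} + \frac{172}{91} \left(- \frac{1}{104}\right) = \frac{15214}{99} - \frac{43}{2366} = \frac{35992067}{234234}$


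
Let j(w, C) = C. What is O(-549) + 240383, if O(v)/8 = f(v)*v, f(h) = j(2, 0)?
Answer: 240383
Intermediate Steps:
f(h) = 0
O(v) = 0 (O(v) = 8*(0*v) = 8*0 = 0)
O(-549) + 240383 = 0 + 240383 = 240383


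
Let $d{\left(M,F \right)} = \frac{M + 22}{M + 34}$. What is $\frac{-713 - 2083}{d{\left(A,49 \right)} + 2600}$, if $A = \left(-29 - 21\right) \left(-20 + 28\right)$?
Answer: $- \frac{170556}{158663} \approx -1.075$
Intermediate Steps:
$A = -400$ ($A = \left(-50\right) 8 = -400$)
$d{\left(M,F \right)} = \frac{22 + M}{34 + M}$
$\frac{-713 - 2083}{d{\left(A,49 \right)} + 2600} = \frac{-713 - 2083}{\frac{22 - 400}{34 - 400} + 2600} = - \frac{2796}{\frac{1}{-366} \left(-378\right) + 2600} = - \frac{2796}{\left(- \frac{1}{366}\right) \left(-378\right) + 2600} = - \frac{2796}{\frac{63}{61} + 2600} = - \frac{2796}{\frac{158663}{61}} = \left(-2796\right) \frac{61}{158663} = - \frac{170556}{158663}$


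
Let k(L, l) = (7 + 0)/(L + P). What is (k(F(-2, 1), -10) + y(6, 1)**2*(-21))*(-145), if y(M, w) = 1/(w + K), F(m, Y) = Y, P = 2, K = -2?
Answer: 8120/3 ≈ 2706.7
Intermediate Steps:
y(M, w) = 1/(-2 + w) (y(M, w) = 1/(w - 2) = 1/(-2 + w))
k(L, l) = 7/(2 + L) (k(L, l) = (7 + 0)/(L + 2) = 7/(2 + L))
(k(F(-2, 1), -10) + y(6, 1)**2*(-21))*(-145) = (7/(2 + 1) + (1/(-2 + 1))**2*(-21))*(-145) = (7/3 + (1/(-1))**2*(-21))*(-145) = (7*(1/3) + (-1)**2*(-21))*(-145) = (7/3 + 1*(-21))*(-145) = (7/3 - 21)*(-145) = -56/3*(-145) = 8120/3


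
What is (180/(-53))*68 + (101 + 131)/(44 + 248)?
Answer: -890446/3869 ≈ -230.15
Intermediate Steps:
(180/(-53))*68 + (101 + 131)/(44 + 248) = (180*(-1/53))*68 + 232/292 = -180/53*68 + 232*(1/292) = -12240/53 + 58/73 = -890446/3869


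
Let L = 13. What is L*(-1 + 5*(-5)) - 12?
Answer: -350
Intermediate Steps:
L*(-1 + 5*(-5)) - 12 = 13*(-1 + 5*(-5)) - 12 = 13*(-1 - 25) - 12 = 13*(-26) - 12 = -338 - 12 = -350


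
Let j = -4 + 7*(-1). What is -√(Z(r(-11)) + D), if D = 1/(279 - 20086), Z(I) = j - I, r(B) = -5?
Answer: -I*√2353923301/19807 ≈ -2.4495*I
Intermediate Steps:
j = -11 (j = -4 - 7 = -11)
Z(I) = -11 - I
D = -1/19807 (D = 1/(-19807) = -1/19807 ≈ -5.0487e-5)
-√(Z(r(-11)) + D) = -√((-11 - 1*(-5)) - 1/19807) = -√((-11 + 5) - 1/19807) = -√(-6 - 1/19807) = -√(-118843/19807) = -I*√2353923301/19807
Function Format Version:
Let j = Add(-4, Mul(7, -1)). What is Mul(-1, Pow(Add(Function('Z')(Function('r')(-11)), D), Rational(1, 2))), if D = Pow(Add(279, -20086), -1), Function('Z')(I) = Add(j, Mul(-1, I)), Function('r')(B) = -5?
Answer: Mul(Rational(-1, 19807), I, Pow(2353923301, Rational(1, 2))) ≈ Mul(-2.4495, I)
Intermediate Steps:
j = -11 (j = Add(-4, -7) = -11)
Function('Z')(I) = Add(-11, Mul(-1, I))
D = Rational(-1, 19807) (D = Pow(-19807, -1) = Rational(-1, 19807) ≈ -5.0487e-5)
Mul(-1, Pow(Add(Function('Z')(Function('r')(-11)), D), Rational(1, 2))) = Mul(-1, Pow(Add(Add(-11, Mul(-1, -5)), Rational(-1, 19807)), Rational(1, 2))) = Mul(-1, Pow(Add(Add(-11, 5), Rational(-1, 19807)), Rational(1, 2))) = Mul(-1, Pow(Add(-6, Rational(-1, 19807)), Rational(1, 2))) = Mul(-1, Pow(Rational(-118843, 19807), Rational(1, 2))) = Mul(-1, Mul(Rational(1, 19807), I, Pow(2353923301, Rational(1, 2)))) = Mul(Rational(-1, 19807), I, Pow(2353923301, Rational(1, 2)))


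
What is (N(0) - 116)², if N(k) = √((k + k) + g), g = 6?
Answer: (116 - √6)² ≈ 12894.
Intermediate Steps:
N(k) = √(6 + 2*k) (N(k) = √((k + k) + 6) = √(2*k + 6) = √(6 + 2*k))
(N(0) - 116)² = (√(6 + 2*0) - 116)² = (√(6 + 0) - 116)² = (√6 - 116)² = (-116 + √6)²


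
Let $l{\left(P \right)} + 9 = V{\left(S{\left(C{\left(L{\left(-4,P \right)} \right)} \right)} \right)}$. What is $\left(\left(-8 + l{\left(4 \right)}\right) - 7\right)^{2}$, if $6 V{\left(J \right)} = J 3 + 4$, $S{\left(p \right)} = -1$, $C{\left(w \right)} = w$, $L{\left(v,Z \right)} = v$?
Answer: $\frac{20449}{36} \approx 568.03$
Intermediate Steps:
$V{\left(J \right)} = \frac{2}{3} + \frac{J}{2}$ ($V{\left(J \right)} = \frac{J 3 + 4}{6} = \frac{3 J + 4}{6} = \frac{4 + 3 J}{6} = \frac{2}{3} + \frac{J}{2}$)
$l{\left(P \right)} = - \frac{53}{6}$ ($l{\left(P \right)} = -9 + \left(\frac{2}{3} + \frac{1}{2} \left(-1\right)\right) = -9 + \left(\frac{2}{3} - \frac{1}{2}\right) = -9 + \frac{1}{6} = - \frac{53}{6}$)
$\left(\left(-8 + l{\left(4 \right)}\right) - 7\right)^{2} = \left(\left(-8 - \frac{53}{6}\right) - 7\right)^{2} = \left(- \frac{101}{6} - 7\right)^{2} = \left(- \frac{143}{6}\right)^{2} = \frac{20449}{36}$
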